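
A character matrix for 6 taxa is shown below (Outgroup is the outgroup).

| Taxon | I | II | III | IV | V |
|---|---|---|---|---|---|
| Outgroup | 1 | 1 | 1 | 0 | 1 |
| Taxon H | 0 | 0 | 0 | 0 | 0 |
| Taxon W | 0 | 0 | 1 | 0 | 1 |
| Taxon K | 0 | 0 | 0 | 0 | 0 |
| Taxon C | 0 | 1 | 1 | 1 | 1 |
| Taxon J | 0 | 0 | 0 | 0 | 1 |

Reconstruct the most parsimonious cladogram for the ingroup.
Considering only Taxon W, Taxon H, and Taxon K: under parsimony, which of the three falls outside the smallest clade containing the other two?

Character polarity is set by the outgroup: the derived state is whichever differs from the outgroup's state, so for I, II, III, V the derived state is '0', and for the remaining characters it is '1'.
I (derived state '0') is shared by all ingroup taxa — unites the whole ingroup.
Only Taxon H, Taxon J, Taxon K, and Taxon W show the derived state '0' for II, supporting them as a clade.
III (derived state '0') is shared by Taxon H, Taxon J, and Taxon K — a synapomorphy uniting that clade.
IV (derived state '1') is unique to Taxon C (autapomorphy; uninformative for grouping).
V (derived state '0') is shared by Taxon H and Taxon K — a synapomorphy uniting that clade.
Most parsimonious ingroup topology: ((((Taxon H,Taxon K),Taxon J),Taxon W),Taxon C).
Taxon H and Taxon K share a more recent common ancestor with each other than either does with Taxon W, so Taxon W is the least closely related of the three.

Taxon W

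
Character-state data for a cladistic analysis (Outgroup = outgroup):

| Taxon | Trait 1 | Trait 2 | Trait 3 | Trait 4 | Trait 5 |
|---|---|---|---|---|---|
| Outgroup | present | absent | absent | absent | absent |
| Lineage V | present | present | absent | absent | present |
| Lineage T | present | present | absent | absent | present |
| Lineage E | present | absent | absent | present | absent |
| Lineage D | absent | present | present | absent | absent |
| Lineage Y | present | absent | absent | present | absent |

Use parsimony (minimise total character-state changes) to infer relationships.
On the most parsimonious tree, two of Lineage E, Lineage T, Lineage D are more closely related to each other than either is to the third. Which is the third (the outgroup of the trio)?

Lineage E

Character polarity is set by the outgroup: the derived state is whichever differs from the outgroup's state, so for Trait 1 the derived state is 'absent', and for the remaining characters it is 'present'.
Trait 1: derived state 'absent' in Lineage D only — an autapomorphy, so it tells us nothing about relationships among taxa.
Trait 2: derived state 'present' in Lineage D, Lineage T, and Lineage V only — synapomorphy for {Lineage D, Lineage T, Lineage V}.
Trait 3: derived state 'present' in Lineage D only — an autapomorphy, so it tells us nothing about relationships among taxa.
Only Lineage E and Lineage Y show the derived state 'present' for Trait 4, supporting them as a clade.
Trait 5 (derived state 'present') is shared by Lineage T and Lineage V — a synapomorphy uniting that clade.
Most parsimonious ingroup topology: (((Lineage V,Lineage T),Lineage D),(Lineage E,Lineage Y)).
Lineage D and Lineage T share a more recent common ancestor with each other than either does with Lineage E, so Lineage E is the least closely related of the three.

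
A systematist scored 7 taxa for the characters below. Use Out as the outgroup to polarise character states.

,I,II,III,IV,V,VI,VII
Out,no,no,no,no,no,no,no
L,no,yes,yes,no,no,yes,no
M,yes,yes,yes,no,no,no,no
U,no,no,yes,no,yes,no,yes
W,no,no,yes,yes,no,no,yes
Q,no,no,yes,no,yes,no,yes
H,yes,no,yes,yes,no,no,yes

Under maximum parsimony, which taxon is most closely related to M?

The outgroup has state 'no' for every character, so 'yes' is the derived state throughout.
I groups H and M, which is incompatible with the clades supported by the remaining characters; treating it as convergent (homoplasy) costs fewer steps than any alternative tree.
II: derived state 'yes' in L and M only — synapomorphy for {L, M}.
III (derived state 'yes') is shared by all ingroup taxa — unites the whole ingroup.
IV: derived state 'yes' in H and W only — synapomorphy for {H, W}.
V: derived state 'yes' in Q and U only — synapomorphy for {Q, U}.
VI: derived state 'yes' in L only — an autapomorphy, so it tells us nothing about relationships among taxa.
VII (derived state 'yes') is shared by H, Q, U, and W — a synapomorphy uniting that clade.
Most parsimonious ingroup topology: ((L,M),((U,Q),(W,H))).
M and L form a cherry on this tree, so they are sister taxa.

L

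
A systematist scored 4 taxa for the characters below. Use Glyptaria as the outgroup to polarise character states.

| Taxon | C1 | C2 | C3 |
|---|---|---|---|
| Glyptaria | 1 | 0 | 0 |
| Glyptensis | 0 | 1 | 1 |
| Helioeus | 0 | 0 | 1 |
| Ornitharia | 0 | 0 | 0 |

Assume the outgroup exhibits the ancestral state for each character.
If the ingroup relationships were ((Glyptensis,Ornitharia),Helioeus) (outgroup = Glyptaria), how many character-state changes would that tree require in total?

4

Map each character onto ((Glyptensis,Ornitharia),Helioeus) (rooted by Glyptaria) and count the minimum state changes it requires (Fitch parsimony):
C1: 1; C2: 1; C3: 2.
Total tree length = 4.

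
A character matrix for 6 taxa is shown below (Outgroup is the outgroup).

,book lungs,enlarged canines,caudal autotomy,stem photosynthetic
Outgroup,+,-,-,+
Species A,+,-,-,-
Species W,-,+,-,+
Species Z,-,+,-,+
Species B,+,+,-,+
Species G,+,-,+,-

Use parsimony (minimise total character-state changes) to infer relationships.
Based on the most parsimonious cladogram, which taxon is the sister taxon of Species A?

Species G

Character polarity is set by the outgroup: the derived state is whichever differs from the outgroup's state, so for book lungs, stem photosynthetic the derived state is '-', and for the remaining characters it is '+'.
Only Species W and Species Z show the derived state '-' for book lungs, supporting them as a clade.
Only Species B, Species W, and Species Z show the derived state '+' for enlarged canines, supporting them as a clade.
caudal autotomy (derived state '+') is unique to Species G (autapomorphy; uninformative for grouping).
Only Species A and Species G show the derived state '-' for stem photosynthetic, supporting them as a clade.
Most parsimonious ingroup topology: ((Species A,Species G),((Species W,Species Z),Species B)).
Species A and Species G form a cherry on this tree, so they are sister taxa.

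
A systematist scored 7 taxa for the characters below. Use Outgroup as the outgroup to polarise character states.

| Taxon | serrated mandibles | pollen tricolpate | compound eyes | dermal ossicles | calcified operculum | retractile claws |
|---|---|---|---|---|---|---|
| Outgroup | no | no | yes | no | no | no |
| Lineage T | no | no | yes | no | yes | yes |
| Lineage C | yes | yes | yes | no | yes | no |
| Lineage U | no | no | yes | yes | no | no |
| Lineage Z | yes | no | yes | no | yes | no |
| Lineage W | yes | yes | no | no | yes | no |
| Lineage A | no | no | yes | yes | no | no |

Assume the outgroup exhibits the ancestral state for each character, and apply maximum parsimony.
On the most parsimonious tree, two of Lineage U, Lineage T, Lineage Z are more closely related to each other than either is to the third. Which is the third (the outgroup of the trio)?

Character polarity is set by the outgroup: the derived state is whichever differs from the outgroup's state, so for compound eyes the derived state is 'no', and for the remaining characters it is 'yes'.
Only Lineage C, Lineage W, and Lineage Z show the derived state 'yes' for serrated mandibles, supporting them as a clade.
pollen tricolpate (derived state 'yes') is shared by Lineage C and Lineage W — a synapomorphy uniting that clade.
compound eyes: derived state 'no' in Lineage W only — an autapomorphy, so it tells us nothing about relationships among taxa.
dermal ossicles: derived state 'yes' in Lineage A and Lineage U only — synapomorphy for {Lineage A, Lineage U}.
Only Lineage C, Lineage T, Lineage W, and Lineage Z show the derived state 'yes' for calcified operculum, supporting them as a clade.
retractile claws: derived state 'yes' in Lineage T only — an autapomorphy, so it tells us nothing about relationships among taxa.
Most parsimonious ingroup topology: ((Lineage T,((Lineage C,Lineage W),Lineage Z)),(Lineage U,Lineage A)).
Lineage T and Lineage Z share a more recent common ancestor with each other than either does with Lineage U, so Lineage U is the least closely related of the three.

Lineage U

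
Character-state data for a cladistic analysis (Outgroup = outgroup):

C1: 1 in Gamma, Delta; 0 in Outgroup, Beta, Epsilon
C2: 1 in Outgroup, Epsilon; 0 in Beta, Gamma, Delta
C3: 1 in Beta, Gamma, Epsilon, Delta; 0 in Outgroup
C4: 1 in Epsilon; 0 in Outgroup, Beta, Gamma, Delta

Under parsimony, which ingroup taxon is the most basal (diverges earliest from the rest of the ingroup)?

Character polarity is set by the outgroup: the derived state is whichever differs from the outgroup's state, so for C2 the derived state is '0', and for the remaining characters it is '1'.
C1: derived state '1' in Delta and Gamma only — synapomorphy for {Delta, Gamma}.
C2: derived state '0' in Beta, Delta, and Gamma only — synapomorphy for {Beta, Delta, Gamma}.
C3 (derived state '1') is shared by all ingroup taxa — unites the whole ingroup.
C4 (derived state '1') is unique to Epsilon (autapomorphy; uninformative for grouping).
Most parsimonious ingroup topology: ((Beta,(Gamma,Delta)),Epsilon).
Epsilon is sister to the clade containing all other ingroup taxa, so it is the earliest-diverging (most basal) ingroup lineage.

Epsilon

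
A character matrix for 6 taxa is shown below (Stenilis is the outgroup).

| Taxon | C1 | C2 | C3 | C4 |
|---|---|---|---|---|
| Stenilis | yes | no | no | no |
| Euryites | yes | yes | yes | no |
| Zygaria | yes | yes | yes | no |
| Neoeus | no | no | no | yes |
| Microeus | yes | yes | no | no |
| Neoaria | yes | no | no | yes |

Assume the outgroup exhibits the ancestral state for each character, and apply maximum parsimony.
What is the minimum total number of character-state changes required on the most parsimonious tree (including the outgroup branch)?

Character polarity is set by the outgroup: the derived state is whichever differs from the outgroup's state, so for C1 the derived state is 'no', and for the remaining characters it is 'yes'.
C1 (derived state 'no') is unique to Neoeus (autapomorphy; uninformative for grouping).
C2: derived state 'yes' in Euryites, Microeus, and Zygaria only — synapomorphy for {Euryites, Microeus, Zygaria}.
C3 (derived state 'yes') is shared by Euryites and Zygaria — a synapomorphy uniting that clade.
C4: derived state 'yes' in Neoaria and Neoeus only — synapomorphy for {Neoaria, Neoeus}.
Most parsimonious ingroup topology: (((Euryites,Zygaria),Microeus),(Neoeus,Neoaria)).
Changes per character on this tree: C1: 1; C2: 1; C3: 1; C4: 1.
Total = 4.

4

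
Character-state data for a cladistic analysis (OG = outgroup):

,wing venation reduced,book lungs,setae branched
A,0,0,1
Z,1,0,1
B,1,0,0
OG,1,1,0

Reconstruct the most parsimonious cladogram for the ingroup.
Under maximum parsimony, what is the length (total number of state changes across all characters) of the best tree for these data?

Character polarity is set by the outgroup: the derived state is whichever differs from the outgroup's state, so for wing venation reduced, book lungs the derived state is '0', and for the remaining characters it is '1'.
wing venation reduced (derived state '0') is unique to A (autapomorphy; uninformative for grouping).
book lungs (derived state '0') is shared by all ingroup taxa — unites the whole ingroup.
setae branched (derived state '1') is shared by A and Z — a synapomorphy uniting that clade.
Most parsimonious ingroup topology: (B,(Z,A)).
Changes per character on this tree: wing venation reduced: 1; book lungs: 1; setae branched: 1.
Total = 3.

3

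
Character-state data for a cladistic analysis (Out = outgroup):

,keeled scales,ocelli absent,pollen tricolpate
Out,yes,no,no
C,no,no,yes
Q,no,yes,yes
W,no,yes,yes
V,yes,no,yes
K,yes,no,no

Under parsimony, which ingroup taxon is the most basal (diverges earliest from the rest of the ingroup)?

K

Character polarity is set by the outgroup: the derived state is whichever differs from the outgroup's state, so for keeled scales the derived state is 'no', and for the remaining characters it is 'yes'.
keeled scales (derived state 'no') is shared by C, Q, and W — a synapomorphy uniting that clade.
Only Q and W show the derived state 'yes' for ocelli absent, supporting them as a clade.
pollen tricolpate: derived state 'yes' in C, Q, V, and W only — synapomorphy for {C, Q, V, W}.
Most parsimonious ingroup topology: (((C,(Q,W)),V),K).
K is sister to the clade containing all other ingroup taxa, so it is the earliest-diverging (most basal) ingroup lineage.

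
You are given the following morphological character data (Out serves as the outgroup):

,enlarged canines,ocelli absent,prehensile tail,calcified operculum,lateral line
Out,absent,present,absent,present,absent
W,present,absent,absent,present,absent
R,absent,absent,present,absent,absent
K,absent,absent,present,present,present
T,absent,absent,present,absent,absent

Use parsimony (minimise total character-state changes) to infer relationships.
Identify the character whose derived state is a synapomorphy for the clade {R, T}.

calcified operculum

Character polarity is set by the outgroup: the derived state is whichever differs from the outgroup's state, so for ocelli absent, calcified operculum the derived state is 'absent', and for the remaining characters it is 'present'.
enlarged canines (derived state 'present') is unique to W (autapomorphy; uninformative for grouping).
All ingroup taxa share the derived state 'absent' for ocelli absent; it defines the ingroup but does not resolve relationships within it.
prehensile tail: derived state 'present' in K, R, and T only — synapomorphy for {K, R, T}.
calcified operculum: derived state 'absent' in R and T only — synapomorphy for {R, T}.
lateral line: derived state 'present' in K only — an autapomorphy, so it tells us nothing about relationships among taxa.
Most parsimonious ingroup topology: (W,((R,T),K)).
The clade {R, T} is supported by calcified operculum: its derived state 'absent' occurs in exactly those taxa and in no other taxon (including the outgroup).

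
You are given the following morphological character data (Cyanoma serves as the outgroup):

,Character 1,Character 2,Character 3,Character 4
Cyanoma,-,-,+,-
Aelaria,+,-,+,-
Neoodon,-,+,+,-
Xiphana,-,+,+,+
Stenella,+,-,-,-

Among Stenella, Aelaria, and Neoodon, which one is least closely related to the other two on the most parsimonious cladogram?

Character polarity is set by the outgroup: the derived state is whichever differs from the outgroup's state, so for Character 3 the derived state is '-', and for the remaining characters it is '+'.
Character 1: derived state '+' in Aelaria and Stenella only — synapomorphy for {Aelaria, Stenella}.
Character 2 (derived state '+') is shared by Neoodon and Xiphana — a synapomorphy uniting that clade.
Character 3: derived state '-' in Stenella only — an autapomorphy, so it tells us nothing about relationships among taxa.
Character 4: derived state '+' in Xiphana only — an autapomorphy, so it tells us nothing about relationships among taxa.
Most parsimonious ingroup topology: ((Aelaria,Stenella),(Neoodon,Xiphana)).
Stenella and Aelaria share a more recent common ancestor with each other than either does with Neoodon, so Neoodon is the least closely related of the three.

Neoodon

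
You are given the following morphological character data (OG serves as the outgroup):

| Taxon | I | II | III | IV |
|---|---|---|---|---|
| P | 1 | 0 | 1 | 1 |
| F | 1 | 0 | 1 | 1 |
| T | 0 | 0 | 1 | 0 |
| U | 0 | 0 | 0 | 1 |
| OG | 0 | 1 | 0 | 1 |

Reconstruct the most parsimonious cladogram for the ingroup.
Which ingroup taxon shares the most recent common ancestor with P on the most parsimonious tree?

F

Character polarity is set by the outgroup: the derived state is whichever differs from the outgroup's state, so for II, IV the derived state is '0', and for the remaining characters it is '1'.
I (derived state '1') is shared by F and P — a synapomorphy uniting that clade.
II (derived state '0') is shared by all ingroup taxa — unites the whole ingroup.
III (derived state '1') is shared by F, P, and T — a synapomorphy uniting that clade.
IV: derived state '0' in T only — an autapomorphy, so it tells us nothing about relationships among taxa.
Most parsimonious ingroup topology: (((P,F),T),U).
P and F form a cherry on this tree, so they are sister taxa.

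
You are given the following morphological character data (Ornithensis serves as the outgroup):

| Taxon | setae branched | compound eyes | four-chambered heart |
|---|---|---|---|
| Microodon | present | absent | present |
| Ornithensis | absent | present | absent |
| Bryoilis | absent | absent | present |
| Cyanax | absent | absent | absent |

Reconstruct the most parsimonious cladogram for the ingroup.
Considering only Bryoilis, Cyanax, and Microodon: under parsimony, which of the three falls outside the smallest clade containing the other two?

Character polarity is set by the outgroup: the derived state is whichever differs from the outgroup's state, so for compound eyes the derived state is 'absent', and for the remaining characters it is 'present'.
setae branched: derived state 'present' in Microodon only — an autapomorphy, so it tells us nothing about relationships among taxa.
All ingroup taxa share the derived state 'absent' for compound eyes; it defines the ingroup but does not resolve relationships within it.
four-chambered heart: derived state 'present' in Bryoilis and Microodon only — synapomorphy for {Bryoilis, Microodon}.
Most parsimonious ingroup topology: ((Microodon,Bryoilis),Cyanax).
Bryoilis and Microodon share a more recent common ancestor with each other than either does with Cyanax, so Cyanax is the least closely related of the three.

Cyanax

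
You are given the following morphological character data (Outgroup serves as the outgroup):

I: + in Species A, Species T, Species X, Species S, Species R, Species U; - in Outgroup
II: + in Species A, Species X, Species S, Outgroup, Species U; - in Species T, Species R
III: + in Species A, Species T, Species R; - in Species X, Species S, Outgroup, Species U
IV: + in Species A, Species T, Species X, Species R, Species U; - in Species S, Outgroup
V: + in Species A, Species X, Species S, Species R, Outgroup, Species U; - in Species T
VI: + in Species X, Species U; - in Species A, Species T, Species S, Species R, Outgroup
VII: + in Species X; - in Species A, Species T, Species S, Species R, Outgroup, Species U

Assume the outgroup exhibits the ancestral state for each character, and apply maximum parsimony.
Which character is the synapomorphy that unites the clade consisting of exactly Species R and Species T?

II

Character polarity is set by the outgroup: the derived state is whichever differs from the outgroup's state, so for II, V the derived state is '-', and for the remaining characters it is '+'.
I (derived state '+') is shared by all ingroup taxa — unites the whole ingroup.
II (derived state '-') is shared by Species R and Species T — a synapomorphy uniting that clade.
III: derived state '+' in Species A, Species R, and Species T only — synapomorphy for {Species A, Species R, Species T}.
Only Species A, Species R, Species T, Species U, and Species X show the derived state '+' for IV, supporting them as a clade.
V: derived state '-' in Species T only — an autapomorphy, so it tells us nothing about relationships among taxa.
VI: derived state '+' in Species U and Species X only — synapomorphy for {Species U, Species X}.
VII: derived state '+' in Species X only — an autapomorphy, so it tells us nothing about relationships among taxa.
Most parsimonious ingroup topology: (((Species X,Species U),((Species T,Species R),Species A)),Species S).
The clade {Species R, Species T} is supported by II: its derived state '-' occurs in exactly those taxa and in no other taxon (including the outgroup).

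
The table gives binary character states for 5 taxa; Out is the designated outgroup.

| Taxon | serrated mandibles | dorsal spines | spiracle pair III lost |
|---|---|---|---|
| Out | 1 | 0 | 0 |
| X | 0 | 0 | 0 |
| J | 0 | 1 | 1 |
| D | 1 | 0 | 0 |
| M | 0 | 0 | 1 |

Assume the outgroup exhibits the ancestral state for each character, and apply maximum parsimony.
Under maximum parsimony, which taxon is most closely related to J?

Character polarity is set by the outgroup: the derived state is whichever differs from the outgroup's state, so for serrated mandibles the derived state is '0', and for the remaining characters it is '1'.
serrated mandibles (derived state '0') is shared by J, M, and X — a synapomorphy uniting that clade.
dorsal spines (derived state '1') is unique to J (autapomorphy; uninformative for grouping).
spiracle pair III lost: derived state '1' in J and M only — synapomorphy for {J, M}.
Most parsimonious ingroup topology: ((X,(J,M)),D).
J and M form a cherry on this tree, so they are sister taxa.

M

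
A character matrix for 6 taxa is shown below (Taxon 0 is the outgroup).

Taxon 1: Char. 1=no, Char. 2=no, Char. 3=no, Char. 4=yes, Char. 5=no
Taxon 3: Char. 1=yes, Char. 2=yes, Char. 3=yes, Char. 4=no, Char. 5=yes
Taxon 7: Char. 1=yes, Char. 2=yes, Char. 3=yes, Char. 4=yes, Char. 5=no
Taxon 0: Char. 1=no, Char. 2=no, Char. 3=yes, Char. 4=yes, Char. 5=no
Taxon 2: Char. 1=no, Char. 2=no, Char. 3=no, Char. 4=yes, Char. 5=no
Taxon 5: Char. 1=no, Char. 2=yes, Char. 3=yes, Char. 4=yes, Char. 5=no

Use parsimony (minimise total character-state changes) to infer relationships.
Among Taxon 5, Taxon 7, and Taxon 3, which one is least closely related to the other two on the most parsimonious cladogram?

Character polarity is set by the outgroup: the derived state is whichever differs from the outgroup's state, so for Char. 3, Char. 4 the derived state is 'no', and for the remaining characters it is 'yes'.
Only Taxon 3 and Taxon 7 show the derived state 'yes' for Char. 1, supporting them as a clade.
Char. 2: derived state 'yes' in Taxon 3, Taxon 5, and Taxon 7 only — synapomorphy for {Taxon 3, Taxon 5, Taxon 7}.
Char. 3: derived state 'no' in Taxon 1 and Taxon 2 only — synapomorphy for {Taxon 1, Taxon 2}.
Char. 4: derived state 'no' in Taxon 3 only — an autapomorphy, so it tells us nothing about relationships among taxa.
Char. 5: derived state 'yes' in Taxon 3 only — an autapomorphy, so it tells us nothing about relationships among taxa.
Most parsimonious ingroup topology: (((Taxon 3,Taxon 7),Taxon 5),(Taxon 1,Taxon 2)).
Taxon 3 and Taxon 7 share a more recent common ancestor with each other than either does with Taxon 5, so Taxon 5 is the least closely related of the three.

Taxon 5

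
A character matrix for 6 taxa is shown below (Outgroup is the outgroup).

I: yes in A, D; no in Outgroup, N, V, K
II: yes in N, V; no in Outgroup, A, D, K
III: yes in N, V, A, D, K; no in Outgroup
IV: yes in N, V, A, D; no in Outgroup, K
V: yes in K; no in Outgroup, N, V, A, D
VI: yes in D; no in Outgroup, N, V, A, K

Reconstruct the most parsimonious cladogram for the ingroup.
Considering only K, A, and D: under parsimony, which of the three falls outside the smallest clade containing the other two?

K

The outgroup has state 'no' for every character, so 'yes' is the derived state throughout.
Only A and D show the derived state 'yes' for I, supporting them as a clade.
Only N and V show the derived state 'yes' for II, supporting them as a clade.
III (derived state 'yes') is shared by all ingroup taxa — unites the whole ingroup.
IV (derived state 'yes') is shared by A, D, N, and V — a synapomorphy uniting that clade.
V (derived state 'yes') is unique to K (autapomorphy; uninformative for grouping).
VI: derived state 'yes' in D only — an autapomorphy, so it tells us nothing about relationships among taxa.
Most parsimonious ingroup topology: (((N,V),(A,D)),K).
D and A share a more recent common ancestor with each other than either does with K, so K is the least closely related of the three.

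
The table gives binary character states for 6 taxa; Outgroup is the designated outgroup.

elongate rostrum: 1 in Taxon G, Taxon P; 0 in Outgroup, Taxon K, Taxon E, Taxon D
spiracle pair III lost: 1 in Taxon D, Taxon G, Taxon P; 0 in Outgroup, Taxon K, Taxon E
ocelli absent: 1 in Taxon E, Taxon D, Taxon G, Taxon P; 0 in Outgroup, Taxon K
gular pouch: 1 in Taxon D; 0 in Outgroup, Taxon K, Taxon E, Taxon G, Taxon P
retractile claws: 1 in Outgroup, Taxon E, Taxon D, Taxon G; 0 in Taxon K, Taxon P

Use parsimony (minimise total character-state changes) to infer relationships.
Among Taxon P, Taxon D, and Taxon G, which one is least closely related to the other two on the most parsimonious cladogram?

Taxon D

Character polarity is set by the outgroup: the derived state is whichever differs from the outgroup's state, so for retractile claws the derived state is '0', and for the remaining characters it is '1'.
elongate rostrum (derived state '1') is shared by Taxon G and Taxon P — a synapomorphy uniting that clade.
spiracle pair III lost (derived state '1') is shared by Taxon D, Taxon G, and Taxon P — a synapomorphy uniting that clade.
ocelli absent: derived state '1' in Taxon D, Taxon E, Taxon G, and Taxon P only — synapomorphy for {Taxon D, Taxon E, Taxon G, Taxon P}.
gular pouch: derived state '1' in Taxon D only — an autapomorphy, so it tells us nothing about relationships among taxa.
retractile claws (state '0') occurs in Taxon K and Taxon P but conflicts with the nesting implied by the other characters — most parsimoniously interpreted as homoplasy.
Most parsimonious ingroup topology: (Taxon K,((Taxon D,(Taxon P,Taxon G)),Taxon E)).
Taxon G and Taxon P share a more recent common ancestor with each other than either does with Taxon D, so Taxon D is the least closely related of the three.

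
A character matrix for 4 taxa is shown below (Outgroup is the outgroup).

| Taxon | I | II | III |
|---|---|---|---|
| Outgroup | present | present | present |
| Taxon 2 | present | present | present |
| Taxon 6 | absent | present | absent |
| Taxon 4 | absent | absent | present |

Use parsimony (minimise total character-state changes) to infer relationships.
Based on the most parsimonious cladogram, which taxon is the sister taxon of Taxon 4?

The outgroup has state 'present' for every character, so 'absent' is the derived state throughout.
I: derived state 'absent' in Taxon 4 and Taxon 6 only — synapomorphy for {Taxon 4, Taxon 6}.
II: derived state 'absent' in Taxon 4 only — an autapomorphy, so it tells us nothing about relationships among taxa.
III: derived state 'absent' in Taxon 6 only — an autapomorphy, so it tells us nothing about relationships among taxa.
Most parsimonious ingroup topology: (Taxon 2,(Taxon 6,Taxon 4)).
Taxon 4 and Taxon 6 form a cherry on this tree, so they are sister taxa.

Taxon 6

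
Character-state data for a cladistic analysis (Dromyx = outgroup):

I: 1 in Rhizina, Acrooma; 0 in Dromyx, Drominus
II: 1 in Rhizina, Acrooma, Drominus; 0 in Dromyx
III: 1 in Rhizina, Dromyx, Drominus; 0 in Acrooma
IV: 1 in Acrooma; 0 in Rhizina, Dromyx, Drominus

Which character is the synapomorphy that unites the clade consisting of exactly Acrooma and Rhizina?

Character polarity is set by the outgroup: the derived state is whichever differs from the outgroup's state, so for III the derived state is '0', and for the remaining characters it is '1'.
Only Acrooma and Rhizina show the derived state '1' for I, supporting them as a clade.
II (derived state '1') is shared by all ingroup taxa — unites the whole ingroup.
III (derived state '0') is unique to Acrooma (autapomorphy; uninformative for grouping).
IV (derived state '1') is unique to Acrooma (autapomorphy; uninformative for grouping).
Most parsimonious ingroup topology: ((Acrooma,Rhizina),Drominus).
The clade {Acrooma, Rhizina} is supported by I: its derived state '1' occurs in exactly those taxa and in no other taxon (including the outgroup).

I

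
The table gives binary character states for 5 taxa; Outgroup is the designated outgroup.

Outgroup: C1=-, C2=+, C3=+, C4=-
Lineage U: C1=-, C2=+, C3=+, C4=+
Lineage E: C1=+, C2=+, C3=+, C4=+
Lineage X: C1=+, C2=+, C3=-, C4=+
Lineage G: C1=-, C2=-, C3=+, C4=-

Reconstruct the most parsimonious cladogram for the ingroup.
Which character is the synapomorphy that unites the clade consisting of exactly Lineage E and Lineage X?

Character polarity is set by the outgroup: the derived state is whichever differs from the outgroup's state, so for C2, C3 the derived state is '-', and for the remaining characters it is '+'.
Only Lineage E and Lineage X show the derived state '+' for C1, supporting them as a clade.
C2: derived state '-' in Lineage G only — an autapomorphy, so it tells us nothing about relationships among taxa.
C3 (derived state '-') is unique to Lineage X (autapomorphy; uninformative for grouping).
Only Lineage E, Lineage U, and Lineage X show the derived state '+' for C4, supporting them as a clade.
Most parsimonious ingroup topology: ((Lineage U,(Lineage E,Lineage X)),Lineage G).
The clade {Lineage E, Lineage X} is supported by C1: its derived state '+' occurs in exactly those taxa and in no other taxon (including the outgroup).

C1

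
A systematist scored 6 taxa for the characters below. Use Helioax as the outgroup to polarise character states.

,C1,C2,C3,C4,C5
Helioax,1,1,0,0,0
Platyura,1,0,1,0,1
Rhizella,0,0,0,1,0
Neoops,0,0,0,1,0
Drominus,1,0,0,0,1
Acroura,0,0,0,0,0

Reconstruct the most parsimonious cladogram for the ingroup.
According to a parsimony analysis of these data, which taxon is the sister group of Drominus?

Platyura

Character polarity is set by the outgroup: the derived state is whichever differs from the outgroup's state, so for C1, C2 the derived state is '0', and for the remaining characters it is '1'.
Only Acroura, Neoops, and Rhizella show the derived state '0' for C1, supporting them as a clade.
All ingroup taxa share the derived state '0' for C2; it defines the ingroup but does not resolve relationships within it.
C3 (derived state '1') is unique to Platyura (autapomorphy; uninformative for grouping).
Only Neoops and Rhizella show the derived state '1' for C4, supporting them as a clade.
C5 (derived state '1') is shared by Drominus and Platyura — a synapomorphy uniting that clade.
Most parsimonious ingroup topology: ((Platyura,Drominus),((Rhizella,Neoops),Acroura)).
Drominus and Platyura form a cherry on this tree, so they are sister taxa.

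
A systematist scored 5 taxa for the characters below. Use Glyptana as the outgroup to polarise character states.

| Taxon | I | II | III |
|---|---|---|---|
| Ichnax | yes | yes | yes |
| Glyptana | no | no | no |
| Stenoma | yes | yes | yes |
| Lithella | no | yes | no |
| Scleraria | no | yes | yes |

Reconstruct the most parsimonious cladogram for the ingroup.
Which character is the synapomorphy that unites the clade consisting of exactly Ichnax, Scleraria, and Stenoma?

III

The outgroup has state 'no' for every character, so 'yes' is the derived state throughout.
Only Ichnax and Stenoma show the derived state 'yes' for I, supporting them as a clade.
II (derived state 'yes') is shared by all ingroup taxa — unites the whole ingroup.
III (derived state 'yes') is shared by Ichnax, Scleraria, and Stenoma — a synapomorphy uniting that clade.
Most parsimonious ingroup topology: ((Scleraria,(Stenoma,Ichnax)),Lithella).
The clade {Ichnax, Scleraria, Stenoma} is supported by III: its derived state 'yes' occurs in exactly those taxa and in no other taxon (including the outgroup).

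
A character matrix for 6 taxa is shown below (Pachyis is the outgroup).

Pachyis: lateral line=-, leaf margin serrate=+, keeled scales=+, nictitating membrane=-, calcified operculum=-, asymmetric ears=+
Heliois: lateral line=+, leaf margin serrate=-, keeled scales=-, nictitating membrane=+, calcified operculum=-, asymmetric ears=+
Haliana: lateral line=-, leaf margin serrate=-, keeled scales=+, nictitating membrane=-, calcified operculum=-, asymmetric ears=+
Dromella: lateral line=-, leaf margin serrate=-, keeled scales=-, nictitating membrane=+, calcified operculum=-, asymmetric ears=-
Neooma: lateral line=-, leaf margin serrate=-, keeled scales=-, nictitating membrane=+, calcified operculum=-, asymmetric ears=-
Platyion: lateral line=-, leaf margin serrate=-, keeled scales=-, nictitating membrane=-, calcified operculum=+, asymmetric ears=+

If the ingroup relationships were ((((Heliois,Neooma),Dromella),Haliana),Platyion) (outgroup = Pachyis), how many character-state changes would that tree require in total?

8

Map each character onto ((((Heliois,Neooma),Dromella),Haliana),Platyion) (rooted by Pachyis) and count the minimum state changes it requires (Fitch parsimony):
lateral line: 1; leaf margin serrate: 1; keeled scales: 2; nictitating membrane: 1; calcified operculum: 1; asymmetric ears: 2.
Total tree length = 8.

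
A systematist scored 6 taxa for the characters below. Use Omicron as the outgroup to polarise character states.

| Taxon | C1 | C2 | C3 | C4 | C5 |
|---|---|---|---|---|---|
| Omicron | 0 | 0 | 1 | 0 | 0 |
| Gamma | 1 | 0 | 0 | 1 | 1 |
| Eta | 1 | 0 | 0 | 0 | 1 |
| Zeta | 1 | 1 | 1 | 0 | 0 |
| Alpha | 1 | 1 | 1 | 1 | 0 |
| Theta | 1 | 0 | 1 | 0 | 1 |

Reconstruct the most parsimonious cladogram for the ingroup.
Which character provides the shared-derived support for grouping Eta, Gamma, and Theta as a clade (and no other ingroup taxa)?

C5

Character polarity is set by the outgroup: the derived state is whichever differs from the outgroup's state, so for C3 the derived state is '0', and for the remaining characters it is '1'.
All ingroup taxa share the derived state '1' for C1; it defines the ingroup but does not resolve relationships within it.
Only Alpha and Zeta show the derived state '1' for C2, supporting them as a clade.
C3 (derived state '0') is shared by Eta and Gamma — a synapomorphy uniting that clade.
C4 (state '1') occurs in Alpha and Gamma but conflicts with the nesting implied by the other characters — most parsimoniously interpreted as homoplasy.
Only Eta, Gamma, and Theta show the derived state '1' for C5, supporting them as a clade.
Most parsimonious ingroup topology: (((Gamma,Eta),Theta),(Zeta,Alpha)).
The clade {Eta, Gamma, Theta} is supported by C5: its derived state '1' occurs in exactly those taxa and in no other taxon (including the outgroup).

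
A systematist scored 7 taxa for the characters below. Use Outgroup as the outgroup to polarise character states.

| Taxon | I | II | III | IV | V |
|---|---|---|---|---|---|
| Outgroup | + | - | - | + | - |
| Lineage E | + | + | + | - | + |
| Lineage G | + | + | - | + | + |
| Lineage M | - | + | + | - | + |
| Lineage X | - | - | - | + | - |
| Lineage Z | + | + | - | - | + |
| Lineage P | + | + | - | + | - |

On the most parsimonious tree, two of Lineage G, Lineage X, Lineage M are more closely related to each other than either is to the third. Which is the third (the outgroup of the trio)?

Character polarity is set by the outgroup: the derived state is whichever differs from the outgroup's state, so for I, IV the derived state is '-', and for the remaining characters it is '+'.
I (state '-') occurs in Lineage M and Lineage X but conflicts with the nesting implied by the other characters — most parsimoniously interpreted as homoplasy.
II: derived state '+' in Lineage E, Lineage G, Lineage M, Lineage P, and Lineage Z only — synapomorphy for {Lineage E, Lineage G, Lineage M, Lineage P, Lineage Z}.
III: derived state '+' in Lineage E and Lineage M only — synapomorphy for {Lineage E, Lineage M}.
IV: derived state '-' in Lineage E, Lineage M, and Lineage Z only — synapomorphy for {Lineage E, Lineage M, Lineage Z}.
V: derived state '+' in Lineage E, Lineage G, Lineage M, and Lineage Z only — synapomorphy for {Lineage E, Lineage G, Lineage M, Lineage Z}.
Most parsimonious ingroup topology: (((((Lineage E,Lineage M),Lineage Z),Lineage G),Lineage P),Lineage X).
Lineage G and Lineage M share a more recent common ancestor with each other than either does with Lineage X, so Lineage X is the least closely related of the three.

Lineage X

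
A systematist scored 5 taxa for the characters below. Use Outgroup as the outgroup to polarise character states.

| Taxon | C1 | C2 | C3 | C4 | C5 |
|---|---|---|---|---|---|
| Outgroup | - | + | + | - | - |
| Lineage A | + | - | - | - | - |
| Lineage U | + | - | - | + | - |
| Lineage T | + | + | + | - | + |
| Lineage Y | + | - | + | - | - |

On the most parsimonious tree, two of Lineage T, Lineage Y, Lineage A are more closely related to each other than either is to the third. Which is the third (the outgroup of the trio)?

Character polarity is set by the outgroup: the derived state is whichever differs from the outgroup's state, so for C2, C3 the derived state is '-', and for the remaining characters it is '+'.
All ingroup taxa share the derived state '+' for C1; it defines the ingroup but does not resolve relationships within it.
C2: derived state '-' in Lineage A, Lineage U, and Lineage Y only — synapomorphy for {Lineage A, Lineage U, Lineage Y}.
C3 (derived state '-') is shared by Lineage A and Lineage U — a synapomorphy uniting that clade.
C4 (derived state '+') is unique to Lineage U (autapomorphy; uninformative for grouping).
C5 (derived state '+') is unique to Lineage T (autapomorphy; uninformative for grouping).
Most parsimonious ingroup topology: (((Lineage A,Lineage U),Lineage Y),Lineage T).
Lineage A and Lineage Y share a more recent common ancestor with each other than either does with Lineage T, so Lineage T is the least closely related of the three.

Lineage T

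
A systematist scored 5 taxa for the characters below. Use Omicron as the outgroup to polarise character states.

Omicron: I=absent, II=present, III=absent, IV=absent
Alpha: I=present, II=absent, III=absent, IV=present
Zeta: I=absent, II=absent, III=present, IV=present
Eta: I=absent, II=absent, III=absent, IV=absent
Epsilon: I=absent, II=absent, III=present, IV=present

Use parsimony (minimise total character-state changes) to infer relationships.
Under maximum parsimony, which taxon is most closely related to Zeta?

Character polarity is set by the outgroup: the derived state is whichever differs from the outgroup's state, so for II the derived state is 'absent', and for the remaining characters it is 'present'.
I (derived state 'present') is unique to Alpha (autapomorphy; uninformative for grouping).
All ingroup taxa share the derived state 'absent' for II; it defines the ingroup but does not resolve relationships within it.
Only Epsilon and Zeta show the derived state 'present' for III, supporting them as a clade.
Only Alpha, Epsilon, and Zeta show the derived state 'present' for IV, supporting them as a clade.
Most parsimonious ingroup topology: ((Alpha,(Zeta,Epsilon)),Eta).
Zeta and Epsilon form a cherry on this tree, so they are sister taxa.

Epsilon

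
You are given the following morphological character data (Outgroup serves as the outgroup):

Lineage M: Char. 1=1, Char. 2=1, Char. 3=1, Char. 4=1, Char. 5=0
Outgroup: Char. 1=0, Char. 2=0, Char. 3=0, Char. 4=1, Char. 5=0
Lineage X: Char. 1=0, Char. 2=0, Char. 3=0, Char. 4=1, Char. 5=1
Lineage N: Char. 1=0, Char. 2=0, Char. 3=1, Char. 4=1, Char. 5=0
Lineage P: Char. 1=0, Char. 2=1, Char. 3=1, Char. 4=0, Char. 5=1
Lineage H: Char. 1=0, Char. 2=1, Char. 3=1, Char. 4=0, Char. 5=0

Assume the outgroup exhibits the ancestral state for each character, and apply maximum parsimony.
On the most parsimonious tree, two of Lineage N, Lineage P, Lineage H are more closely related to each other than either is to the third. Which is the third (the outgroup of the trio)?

Character polarity is set by the outgroup: the derived state is whichever differs from the outgroup's state, so for Char. 4 the derived state is '0', and for the remaining characters it is '1'.
Char. 1 (derived state '1') is unique to Lineage M (autapomorphy; uninformative for grouping).
Char. 2 (derived state '1') is shared by Lineage H, Lineage M, and Lineage P — a synapomorphy uniting that clade.
Char. 3 (derived state '1') is shared by Lineage H, Lineage M, Lineage N, and Lineage P — a synapomorphy uniting that clade.
Char. 4: derived state '0' in Lineage H and Lineage P only — synapomorphy for {Lineage H, Lineage P}.
Char. 5 groups Lineage P and Lineage X, which is incompatible with the clades supported by the remaining characters; treating it as convergent (homoplasy) costs fewer steps than any alternative tree.
Most parsimonious ingroup topology: (Lineage X,(Lineage N,((Lineage H,Lineage P),Lineage M))).
Lineage H and Lineage P share a more recent common ancestor with each other than either does with Lineage N, so Lineage N is the least closely related of the three.

Lineage N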